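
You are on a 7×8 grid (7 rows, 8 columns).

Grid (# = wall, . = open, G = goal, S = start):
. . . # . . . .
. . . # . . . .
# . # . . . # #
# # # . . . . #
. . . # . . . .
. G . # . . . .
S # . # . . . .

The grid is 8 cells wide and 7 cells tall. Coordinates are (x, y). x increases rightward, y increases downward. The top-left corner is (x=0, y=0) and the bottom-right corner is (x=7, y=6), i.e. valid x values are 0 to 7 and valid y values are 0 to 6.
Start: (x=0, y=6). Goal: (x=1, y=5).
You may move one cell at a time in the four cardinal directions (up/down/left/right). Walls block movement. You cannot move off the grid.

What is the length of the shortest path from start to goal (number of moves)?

BFS from (x=0, y=6) until reaching (x=1, y=5):
  Distance 0: (x=0, y=6)
  Distance 1: (x=0, y=5)
  Distance 2: (x=0, y=4), (x=1, y=5)  <- goal reached here
One shortest path (2 moves): (x=0, y=6) -> (x=0, y=5) -> (x=1, y=5)

Answer: Shortest path length: 2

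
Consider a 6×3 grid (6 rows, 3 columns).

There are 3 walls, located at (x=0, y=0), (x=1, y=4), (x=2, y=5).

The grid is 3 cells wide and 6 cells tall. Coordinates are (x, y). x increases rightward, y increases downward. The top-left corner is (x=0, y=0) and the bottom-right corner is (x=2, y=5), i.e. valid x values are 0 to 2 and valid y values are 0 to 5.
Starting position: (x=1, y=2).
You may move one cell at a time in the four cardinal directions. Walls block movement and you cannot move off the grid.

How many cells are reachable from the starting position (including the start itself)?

BFS flood-fill from (x=1, y=2):
  Distance 0: (x=1, y=2)
  Distance 1: (x=1, y=1), (x=0, y=2), (x=2, y=2), (x=1, y=3)
  Distance 2: (x=1, y=0), (x=0, y=1), (x=2, y=1), (x=0, y=3), (x=2, y=3)
  Distance 3: (x=2, y=0), (x=0, y=4), (x=2, y=4)
  Distance 4: (x=0, y=5)
  Distance 5: (x=1, y=5)
Total reachable: 15 (grid has 15 open cells total)

Answer: Reachable cells: 15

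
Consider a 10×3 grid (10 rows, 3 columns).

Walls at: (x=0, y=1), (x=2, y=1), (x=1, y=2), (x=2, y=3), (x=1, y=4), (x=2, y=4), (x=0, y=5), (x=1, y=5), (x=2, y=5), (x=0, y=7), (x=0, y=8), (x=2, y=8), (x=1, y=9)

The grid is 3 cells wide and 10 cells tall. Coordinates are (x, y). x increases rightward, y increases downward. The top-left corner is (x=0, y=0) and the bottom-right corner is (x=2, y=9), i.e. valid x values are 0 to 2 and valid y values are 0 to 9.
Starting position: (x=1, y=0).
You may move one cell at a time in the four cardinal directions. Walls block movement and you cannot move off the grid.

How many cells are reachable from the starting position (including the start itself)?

BFS flood-fill from (x=1, y=0):
  Distance 0: (x=1, y=0)
  Distance 1: (x=0, y=0), (x=2, y=0), (x=1, y=1)
Total reachable: 4 (grid has 17 open cells total)

Answer: Reachable cells: 4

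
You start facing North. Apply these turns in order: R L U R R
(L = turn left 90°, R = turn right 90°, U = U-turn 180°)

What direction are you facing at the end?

Start: North
  R (right (90° clockwise)) -> East
  L (left (90° counter-clockwise)) -> North
  U (U-turn (180°)) -> South
  R (right (90° clockwise)) -> West
  R (right (90° clockwise)) -> North
Final: North

Answer: Final heading: North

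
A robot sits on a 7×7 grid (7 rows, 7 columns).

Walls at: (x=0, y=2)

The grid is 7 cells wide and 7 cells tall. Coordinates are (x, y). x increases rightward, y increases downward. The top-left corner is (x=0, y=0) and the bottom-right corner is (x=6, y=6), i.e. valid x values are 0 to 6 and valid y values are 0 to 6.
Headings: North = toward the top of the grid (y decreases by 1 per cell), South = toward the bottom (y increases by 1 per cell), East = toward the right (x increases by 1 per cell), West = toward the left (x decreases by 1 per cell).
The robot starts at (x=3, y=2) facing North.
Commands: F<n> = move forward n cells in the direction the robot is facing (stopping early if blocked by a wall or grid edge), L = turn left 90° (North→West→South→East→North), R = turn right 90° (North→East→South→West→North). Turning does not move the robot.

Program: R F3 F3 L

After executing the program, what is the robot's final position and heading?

Answer: Final position: (x=6, y=2), facing North

Derivation:
Start: (x=3, y=2), facing North
  R: turn right, now facing East
  F3: move forward 3, now at (x=6, y=2)
  F3: move forward 0/3 (blocked), now at (x=6, y=2)
  L: turn left, now facing North
Final: (x=6, y=2), facing North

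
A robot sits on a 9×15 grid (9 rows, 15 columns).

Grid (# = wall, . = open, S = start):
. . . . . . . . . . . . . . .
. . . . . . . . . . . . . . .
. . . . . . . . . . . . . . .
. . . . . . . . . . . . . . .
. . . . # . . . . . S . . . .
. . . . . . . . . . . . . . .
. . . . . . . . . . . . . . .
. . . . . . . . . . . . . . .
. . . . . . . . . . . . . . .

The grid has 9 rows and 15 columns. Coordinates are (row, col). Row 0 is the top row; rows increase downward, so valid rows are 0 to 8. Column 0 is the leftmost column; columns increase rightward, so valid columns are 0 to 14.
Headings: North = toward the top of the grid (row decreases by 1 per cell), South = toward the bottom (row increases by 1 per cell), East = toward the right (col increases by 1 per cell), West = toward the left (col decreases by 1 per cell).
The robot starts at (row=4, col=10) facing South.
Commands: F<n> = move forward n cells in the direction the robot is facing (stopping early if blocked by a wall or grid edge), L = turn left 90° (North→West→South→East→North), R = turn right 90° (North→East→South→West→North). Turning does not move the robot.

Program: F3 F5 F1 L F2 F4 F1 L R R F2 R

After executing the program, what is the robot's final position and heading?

Start: (row=4, col=10), facing South
  F3: move forward 3, now at (row=7, col=10)
  F5: move forward 1/5 (blocked), now at (row=8, col=10)
  F1: move forward 0/1 (blocked), now at (row=8, col=10)
  L: turn left, now facing East
  F2: move forward 2, now at (row=8, col=12)
  F4: move forward 2/4 (blocked), now at (row=8, col=14)
  F1: move forward 0/1 (blocked), now at (row=8, col=14)
  L: turn left, now facing North
  R: turn right, now facing East
  R: turn right, now facing South
  F2: move forward 0/2 (blocked), now at (row=8, col=14)
  R: turn right, now facing West
Final: (row=8, col=14), facing West

Answer: Final position: (row=8, col=14), facing West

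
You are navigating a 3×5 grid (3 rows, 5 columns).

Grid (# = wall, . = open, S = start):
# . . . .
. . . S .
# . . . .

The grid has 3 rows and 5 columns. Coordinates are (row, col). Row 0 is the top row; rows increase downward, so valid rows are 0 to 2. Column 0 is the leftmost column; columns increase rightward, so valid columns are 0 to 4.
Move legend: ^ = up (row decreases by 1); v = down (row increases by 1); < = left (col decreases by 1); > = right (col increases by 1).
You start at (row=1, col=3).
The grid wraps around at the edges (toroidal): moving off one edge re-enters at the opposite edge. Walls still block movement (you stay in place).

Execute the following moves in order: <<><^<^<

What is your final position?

Start: (row=1, col=3)
  < (left): (row=1, col=3) -> (row=1, col=2)
  < (left): (row=1, col=2) -> (row=1, col=1)
  > (right): (row=1, col=1) -> (row=1, col=2)
  < (left): (row=1, col=2) -> (row=1, col=1)
  ^ (up): (row=1, col=1) -> (row=0, col=1)
  < (left): blocked, stay at (row=0, col=1)
  ^ (up): (row=0, col=1) -> (row=2, col=1)
  < (left): blocked, stay at (row=2, col=1)
Final: (row=2, col=1)

Answer: Final position: (row=2, col=1)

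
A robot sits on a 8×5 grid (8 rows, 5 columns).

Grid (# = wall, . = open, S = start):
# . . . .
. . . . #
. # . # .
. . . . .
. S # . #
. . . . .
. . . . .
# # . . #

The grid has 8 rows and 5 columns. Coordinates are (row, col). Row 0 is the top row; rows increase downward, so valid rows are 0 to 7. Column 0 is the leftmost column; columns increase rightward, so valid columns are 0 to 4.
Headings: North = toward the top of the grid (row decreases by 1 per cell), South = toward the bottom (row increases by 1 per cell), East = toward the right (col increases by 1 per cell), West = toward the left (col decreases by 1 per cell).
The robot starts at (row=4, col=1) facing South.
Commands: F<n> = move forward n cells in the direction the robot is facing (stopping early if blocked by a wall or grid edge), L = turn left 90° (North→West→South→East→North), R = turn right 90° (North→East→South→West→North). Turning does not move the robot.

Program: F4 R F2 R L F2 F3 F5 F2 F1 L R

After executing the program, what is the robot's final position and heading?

Answer: Final position: (row=6, col=0), facing West

Derivation:
Start: (row=4, col=1), facing South
  F4: move forward 2/4 (blocked), now at (row=6, col=1)
  R: turn right, now facing West
  F2: move forward 1/2 (blocked), now at (row=6, col=0)
  R: turn right, now facing North
  L: turn left, now facing West
  F2: move forward 0/2 (blocked), now at (row=6, col=0)
  F3: move forward 0/3 (blocked), now at (row=6, col=0)
  F5: move forward 0/5 (blocked), now at (row=6, col=0)
  F2: move forward 0/2 (blocked), now at (row=6, col=0)
  F1: move forward 0/1 (blocked), now at (row=6, col=0)
  L: turn left, now facing South
  R: turn right, now facing West
Final: (row=6, col=0), facing West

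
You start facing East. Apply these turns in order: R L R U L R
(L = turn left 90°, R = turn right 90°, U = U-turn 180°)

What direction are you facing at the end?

Start: East
  R (right (90° clockwise)) -> South
  L (left (90° counter-clockwise)) -> East
  R (right (90° clockwise)) -> South
  U (U-turn (180°)) -> North
  L (left (90° counter-clockwise)) -> West
  R (right (90° clockwise)) -> North
Final: North

Answer: Final heading: North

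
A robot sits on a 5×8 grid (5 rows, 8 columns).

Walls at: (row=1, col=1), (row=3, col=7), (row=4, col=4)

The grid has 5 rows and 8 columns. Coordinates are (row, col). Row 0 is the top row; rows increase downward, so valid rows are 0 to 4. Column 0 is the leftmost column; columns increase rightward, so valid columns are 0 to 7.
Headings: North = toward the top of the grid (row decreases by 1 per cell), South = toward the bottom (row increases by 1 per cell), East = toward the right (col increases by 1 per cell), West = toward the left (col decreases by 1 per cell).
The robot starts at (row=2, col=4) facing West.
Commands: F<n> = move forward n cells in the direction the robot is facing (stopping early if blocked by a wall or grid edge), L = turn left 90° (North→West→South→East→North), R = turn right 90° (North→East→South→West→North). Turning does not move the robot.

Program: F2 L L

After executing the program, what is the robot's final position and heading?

Answer: Final position: (row=2, col=2), facing East

Derivation:
Start: (row=2, col=4), facing West
  F2: move forward 2, now at (row=2, col=2)
  L: turn left, now facing South
  L: turn left, now facing East
Final: (row=2, col=2), facing East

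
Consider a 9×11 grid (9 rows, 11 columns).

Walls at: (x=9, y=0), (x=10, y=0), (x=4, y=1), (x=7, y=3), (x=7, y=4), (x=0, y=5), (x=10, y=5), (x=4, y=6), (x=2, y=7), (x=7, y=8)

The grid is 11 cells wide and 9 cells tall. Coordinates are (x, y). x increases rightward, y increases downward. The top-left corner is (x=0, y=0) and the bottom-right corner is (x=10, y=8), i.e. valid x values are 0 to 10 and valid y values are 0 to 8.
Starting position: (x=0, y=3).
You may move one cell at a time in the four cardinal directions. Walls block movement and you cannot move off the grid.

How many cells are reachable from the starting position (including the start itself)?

Answer: Reachable cells: 89

Derivation:
BFS flood-fill from (x=0, y=3):
  Distance 0: (x=0, y=3)
  Distance 1: (x=0, y=2), (x=1, y=3), (x=0, y=4)
  Distance 2: (x=0, y=1), (x=1, y=2), (x=2, y=3), (x=1, y=4)
  Distance 3: (x=0, y=0), (x=1, y=1), (x=2, y=2), (x=3, y=3), (x=2, y=4), (x=1, y=5)
  Distance 4: (x=1, y=0), (x=2, y=1), (x=3, y=2), (x=4, y=3), (x=3, y=4), (x=2, y=5), (x=1, y=6)
  Distance 5: (x=2, y=0), (x=3, y=1), (x=4, y=2), (x=5, y=3), (x=4, y=4), (x=3, y=5), (x=0, y=6), (x=2, y=6), (x=1, y=7)
  Distance 6: (x=3, y=0), (x=5, y=2), (x=6, y=3), (x=5, y=4), (x=4, y=5), (x=3, y=6), (x=0, y=7), (x=1, y=8)
  Distance 7: (x=4, y=0), (x=5, y=1), (x=6, y=2), (x=6, y=4), (x=5, y=5), (x=3, y=7), (x=0, y=8), (x=2, y=8)
  Distance 8: (x=5, y=0), (x=6, y=1), (x=7, y=2), (x=6, y=5), (x=5, y=6), (x=4, y=7), (x=3, y=8)
  Distance 9: (x=6, y=0), (x=7, y=1), (x=8, y=2), (x=7, y=5), (x=6, y=6), (x=5, y=7), (x=4, y=8)
  Distance 10: (x=7, y=0), (x=8, y=1), (x=9, y=2), (x=8, y=3), (x=8, y=5), (x=7, y=6), (x=6, y=7), (x=5, y=8)
  Distance 11: (x=8, y=0), (x=9, y=1), (x=10, y=2), (x=9, y=3), (x=8, y=4), (x=9, y=5), (x=8, y=6), (x=7, y=7), (x=6, y=8)
  Distance 12: (x=10, y=1), (x=10, y=3), (x=9, y=4), (x=9, y=6), (x=8, y=7)
  Distance 13: (x=10, y=4), (x=10, y=6), (x=9, y=7), (x=8, y=8)
  Distance 14: (x=10, y=7), (x=9, y=8)
  Distance 15: (x=10, y=8)
Total reachable: 89 (grid has 89 open cells total)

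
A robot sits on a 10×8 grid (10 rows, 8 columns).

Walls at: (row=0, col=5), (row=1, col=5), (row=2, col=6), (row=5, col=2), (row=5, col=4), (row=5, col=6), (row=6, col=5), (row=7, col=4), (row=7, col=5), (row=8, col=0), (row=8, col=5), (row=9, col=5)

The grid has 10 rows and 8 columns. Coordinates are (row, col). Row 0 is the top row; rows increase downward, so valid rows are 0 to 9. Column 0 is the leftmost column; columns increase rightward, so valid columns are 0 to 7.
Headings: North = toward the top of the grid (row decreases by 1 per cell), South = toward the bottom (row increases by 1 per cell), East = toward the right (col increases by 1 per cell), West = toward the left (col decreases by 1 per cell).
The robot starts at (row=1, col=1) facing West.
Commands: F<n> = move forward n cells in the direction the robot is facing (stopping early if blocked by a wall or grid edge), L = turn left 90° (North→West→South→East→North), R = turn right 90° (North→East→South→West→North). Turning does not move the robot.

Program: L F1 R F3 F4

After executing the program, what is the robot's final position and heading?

Answer: Final position: (row=2, col=0), facing West

Derivation:
Start: (row=1, col=1), facing West
  L: turn left, now facing South
  F1: move forward 1, now at (row=2, col=1)
  R: turn right, now facing West
  F3: move forward 1/3 (blocked), now at (row=2, col=0)
  F4: move forward 0/4 (blocked), now at (row=2, col=0)
Final: (row=2, col=0), facing West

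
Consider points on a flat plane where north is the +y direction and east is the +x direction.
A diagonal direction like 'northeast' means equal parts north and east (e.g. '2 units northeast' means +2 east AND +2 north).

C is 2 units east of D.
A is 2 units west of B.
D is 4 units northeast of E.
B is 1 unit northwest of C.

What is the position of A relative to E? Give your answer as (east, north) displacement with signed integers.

Answer: A is at (east=3, north=5) relative to E.

Derivation:
Place E at the origin (east=0, north=0).
  D is 4 units northeast of E: delta (east=+4, north=+4); D at (east=4, north=4).
  C is 2 units east of D: delta (east=+2, north=+0); C at (east=6, north=4).
  B is 1 unit northwest of C: delta (east=-1, north=+1); B at (east=5, north=5).
  A is 2 units west of B: delta (east=-2, north=+0); A at (east=3, north=5).
Therefore A relative to E: (east=3, north=5).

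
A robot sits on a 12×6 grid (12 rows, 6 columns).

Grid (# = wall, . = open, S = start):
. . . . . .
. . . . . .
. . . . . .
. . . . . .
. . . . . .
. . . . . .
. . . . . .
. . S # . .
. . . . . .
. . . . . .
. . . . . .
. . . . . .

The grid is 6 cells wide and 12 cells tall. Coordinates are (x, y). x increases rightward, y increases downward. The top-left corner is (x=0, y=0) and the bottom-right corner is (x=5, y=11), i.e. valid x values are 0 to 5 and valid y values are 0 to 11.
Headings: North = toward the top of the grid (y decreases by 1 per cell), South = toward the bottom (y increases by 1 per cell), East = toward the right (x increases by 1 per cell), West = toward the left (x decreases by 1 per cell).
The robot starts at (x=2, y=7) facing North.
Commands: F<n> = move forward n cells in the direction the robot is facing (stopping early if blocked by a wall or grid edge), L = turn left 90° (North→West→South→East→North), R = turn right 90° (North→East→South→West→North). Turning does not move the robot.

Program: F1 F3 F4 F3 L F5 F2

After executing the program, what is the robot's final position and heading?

Answer: Final position: (x=0, y=0), facing West

Derivation:
Start: (x=2, y=7), facing North
  F1: move forward 1, now at (x=2, y=6)
  F3: move forward 3, now at (x=2, y=3)
  F4: move forward 3/4 (blocked), now at (x=2, y=0)
  F3: move forward 0/3 (blocked), now at (x=2, y=0)
  L: turn left, now facing West
  F5: move forward 2/5 (blocked), now at (x=0, y=0)
  F2: move forward 0/2 (blocked), now at (x=0, y=0)
Final: (x=0, y=0), facing West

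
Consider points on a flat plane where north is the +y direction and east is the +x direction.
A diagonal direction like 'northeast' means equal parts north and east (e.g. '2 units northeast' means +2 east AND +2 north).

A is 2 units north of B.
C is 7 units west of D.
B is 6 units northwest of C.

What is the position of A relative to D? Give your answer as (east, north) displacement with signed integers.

Answer: A is at (east=-13, north=8) relative to D.

Derivation:
Place D at the origin (east=0, north=0).
  C is 7 units west of D: delta (east=-7, north=+0); C at (east=-7, north=0).
  B is 6 units northwest of C: delta (east=-6, north=+6); B at (east=-13, north=6).
  A is 2 units north of B: delta (east=+0, north=+2); A at (east=-13, north=8).
Therefore A relative to D: (east=-13, north=8).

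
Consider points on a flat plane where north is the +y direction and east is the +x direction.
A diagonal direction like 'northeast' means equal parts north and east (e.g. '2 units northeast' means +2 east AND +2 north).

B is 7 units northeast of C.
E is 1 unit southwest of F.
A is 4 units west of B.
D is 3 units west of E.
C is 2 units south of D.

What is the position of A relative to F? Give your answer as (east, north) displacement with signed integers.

Place F at the origin (east=0, north=0).
  E is 1 unit southwest of F: delta (east=-1, north=-1); E at (east=-1, north=-1).
  D is 3 units west of E: delta (east=-3, north=+0); D at (east=-4, north=-1).
  C is 2 units south of D: delta (east=+0, north=-2); C at (east=-4, north=-3).
  B is 7 units northeast of C: delta (east=+7, north=+7); B at (east=3, north=4).
  A is 4 units west of B: delta (east=-4, north=+0); A at (east=-1, north=4).
Therefore A relative to F: (east=-1, north=4).

Answer: A is at (east=-1, north=4) relative to F.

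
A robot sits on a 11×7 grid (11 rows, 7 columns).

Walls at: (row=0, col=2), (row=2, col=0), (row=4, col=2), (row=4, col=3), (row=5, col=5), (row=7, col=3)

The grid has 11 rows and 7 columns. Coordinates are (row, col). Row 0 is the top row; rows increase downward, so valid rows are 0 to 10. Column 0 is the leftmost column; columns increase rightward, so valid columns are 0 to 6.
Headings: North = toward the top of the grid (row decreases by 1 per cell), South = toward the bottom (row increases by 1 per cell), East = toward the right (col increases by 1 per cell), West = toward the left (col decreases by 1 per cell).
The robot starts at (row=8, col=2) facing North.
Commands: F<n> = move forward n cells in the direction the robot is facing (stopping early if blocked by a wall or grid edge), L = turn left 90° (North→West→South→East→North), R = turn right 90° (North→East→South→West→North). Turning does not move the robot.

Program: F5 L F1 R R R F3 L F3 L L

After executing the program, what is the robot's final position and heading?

Start: (row=8, col=2), facing North
  F5: move forward 3/5 (blocked), now at (row=5, col=2)
  L: turn left, now facing West
  F1: move forward 1, now at (row=5, col=1)
  R: turn right, now facing North
  R: turn right, now facing East
  R: turn right, now facing South
  F3: move forward 3, now at (row=8, col=1)
  L: turn left, now facing East
  F3: move forward 3, now at (row=8, col=4)
  L: turn left, now facing North
  L: turn left, now facing West
Final: (row=8, col=4), facing West

Answer: Final position: (row=8, col=4), facing West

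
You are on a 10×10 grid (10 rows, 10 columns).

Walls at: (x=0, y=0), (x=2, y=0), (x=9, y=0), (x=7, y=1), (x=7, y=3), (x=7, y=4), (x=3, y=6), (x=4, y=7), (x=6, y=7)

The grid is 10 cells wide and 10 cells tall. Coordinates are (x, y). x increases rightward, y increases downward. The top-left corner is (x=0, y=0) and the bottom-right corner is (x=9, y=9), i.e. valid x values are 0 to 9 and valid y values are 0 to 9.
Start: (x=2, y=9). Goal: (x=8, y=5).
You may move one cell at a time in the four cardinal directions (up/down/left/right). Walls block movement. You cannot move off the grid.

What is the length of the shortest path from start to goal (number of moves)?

Answer: Shortest path length: 10

Derivation:
BFS from (x=2, y=9) until reaching (x=8, y=5):
  Distance 0: (x=2, y=9)
  Distance 1: (x=2, y=8), (x=1, y=9), (x=3, y=9)
  Distance 2: (x=2, y=7), (x=1, y=8), (x=3, y=8), (x=0, y=9), (x=4, y=9)
  Distance 3: (x=2, y=6), (x=1, y=7), (x=3, y=7), (x=0, y=8), (x=4, y=8), (x=5, y=9)
  Distance 4: (x=2, y=5), (x=1, y=6), (x=0, y=7), (x=5, y=8), (x=6, y=9)
  Distance 5: (x=2, y=4), (x=1, y=5), (x=3, y=5), (x=0, y=6), (x=5, y=7), (x=6, y=8), (x=7, y=9)
  Distance 6: (x=2, y=3), (x=1, y=4), (x=3, y=4), (x=0, y=5), (x=4, y=5), (x=5, y=6), (x=7, y=8), (x=8, y=9)
  Distance 7: (x=2, y=2), (x=1, y=3), (x=3, y=3), (x=0, y=4), (x=4, y=4), (x=5, y=5), (x=4, y=6), (x=6, y=6), (x=7, y=7), (x=8, y=8), (x=9, y=9)
  Distance 8: (x=2, y=1), (x=1, y=2), (x=3, y=2), (x=0, y=3), (x=4, y=3), (x=5, y=4), (x=6, y=5), (x=7, y=6), (x=8, y=7), (x=9, y=8)
  Distance 9: (x=1, y=1), (x=3, y=1), (x=0, y=2), (x=4, y=2), (x=5, y=3), (x=6, y=4), (x=7, y=5), (x=8, y=6), (x=9, y=7)
  Distance 10: (x=1, y=0), (x=3, y=0), (x=0, y=1), (x=4, y=1), (x=5, y=2), (x=6, y=3), (x=8, y=5), (x=9, y=6)  <- goal reached here
One shortest path (10 moves): (x=2, y=9) -> (x=3, y=9) -> (x=4, y=9) -> (x=5, y=9) -> (x=6, y=9) -> (x=7, y=9) -> (x=8, y=9) -> (x=8, y=8) -> (x=8, y=7) -> (x=8, y=6) -> (x=8, y=5)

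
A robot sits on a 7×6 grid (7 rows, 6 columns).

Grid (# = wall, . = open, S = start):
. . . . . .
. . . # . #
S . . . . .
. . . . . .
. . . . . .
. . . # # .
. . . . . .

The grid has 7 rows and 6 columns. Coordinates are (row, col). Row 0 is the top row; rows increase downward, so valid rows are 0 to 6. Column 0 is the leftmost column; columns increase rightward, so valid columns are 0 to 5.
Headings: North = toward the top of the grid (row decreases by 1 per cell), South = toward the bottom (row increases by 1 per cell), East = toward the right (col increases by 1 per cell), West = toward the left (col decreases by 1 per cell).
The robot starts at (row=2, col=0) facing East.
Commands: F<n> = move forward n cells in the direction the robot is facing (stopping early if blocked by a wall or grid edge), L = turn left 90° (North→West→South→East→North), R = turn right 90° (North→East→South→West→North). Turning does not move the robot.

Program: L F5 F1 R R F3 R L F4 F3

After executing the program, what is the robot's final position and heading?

Start: (row=2, col=0), facing East
  L: turn left, now facing North
  F5: move forward 2/5 (blocked), now at (row=0, col=0)
  F1: move forward 0/1 (blocked), now at (row=0, col=0)
  R: turn right, now facing East
  R: turn right, now facing South
  F3: move forward 3, now at (row=3, col=0)
  R: turn right, now facing West
  L: turn left, now facing South
  F4: move forward 3/4 (blocked), now at (row=6, col=0)
  F3: move forward 0/3 (blocked), now at (row=6, col=0)
Final: (row=6, col=0), facing South

Answer: Final position: (row=6, col=0), facing South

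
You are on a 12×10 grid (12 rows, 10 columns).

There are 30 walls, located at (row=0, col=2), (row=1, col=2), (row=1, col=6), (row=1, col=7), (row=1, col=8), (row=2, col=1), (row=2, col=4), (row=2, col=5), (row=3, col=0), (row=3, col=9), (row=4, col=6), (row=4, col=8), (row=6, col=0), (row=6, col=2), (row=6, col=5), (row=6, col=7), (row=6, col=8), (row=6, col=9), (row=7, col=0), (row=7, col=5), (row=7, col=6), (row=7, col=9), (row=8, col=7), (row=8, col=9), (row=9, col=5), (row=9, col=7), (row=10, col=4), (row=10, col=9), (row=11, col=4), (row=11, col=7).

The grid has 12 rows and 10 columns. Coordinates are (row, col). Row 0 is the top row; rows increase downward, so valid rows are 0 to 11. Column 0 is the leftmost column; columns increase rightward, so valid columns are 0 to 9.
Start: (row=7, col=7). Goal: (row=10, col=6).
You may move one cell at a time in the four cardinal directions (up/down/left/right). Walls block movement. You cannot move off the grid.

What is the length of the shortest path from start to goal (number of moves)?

Answer: Shortest path length: 6

Derivation:
BFS from (row=7, col=7) until reaching (row=10, col=6):
  Distance 0: (row=7, col=7)
  Distance 1: (row=7, col=8)
  Distance 2: (row=8, col=8)
  Distance 3: (row=9, col=8)
  Distance 4: (row=9, col=9), (row=10, col=8)
  Distance 5: (row=10, col=7), (row=11, col=8)
  Distance 6: (row=10, col=6), (row=11, col=9)  <- goal reached here
One shortest path (6 moves): (row=7, col=7) -> (row=7, col=8) -> (row=8, col=8) -> (row=9, col=8) -> (row=10, col=8) -> (row=10, col=7) -> (row=10, col=6)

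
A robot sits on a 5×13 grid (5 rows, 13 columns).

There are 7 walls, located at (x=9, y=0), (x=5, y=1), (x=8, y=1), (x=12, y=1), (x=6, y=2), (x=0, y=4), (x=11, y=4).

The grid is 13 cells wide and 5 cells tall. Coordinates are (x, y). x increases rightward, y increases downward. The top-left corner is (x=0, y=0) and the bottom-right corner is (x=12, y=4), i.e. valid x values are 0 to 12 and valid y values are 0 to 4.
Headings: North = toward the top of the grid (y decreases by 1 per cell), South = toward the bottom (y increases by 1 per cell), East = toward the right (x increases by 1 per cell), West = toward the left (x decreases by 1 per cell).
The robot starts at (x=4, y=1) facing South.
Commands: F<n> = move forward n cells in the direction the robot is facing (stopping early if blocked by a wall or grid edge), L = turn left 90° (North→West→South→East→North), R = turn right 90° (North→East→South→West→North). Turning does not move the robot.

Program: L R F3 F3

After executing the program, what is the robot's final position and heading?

Start: (x=4, y=1), facing South
  L: turn left, now facing East
  R: turn right, now facing South
  F3: move forward 3, now at (x=4, y=4)
  F3: move forward 0/3 (blocked), now at (x=4, y=4)
Final: (x=4, y=4), facing South

Answer: Final position: (x=4, y=4), facing South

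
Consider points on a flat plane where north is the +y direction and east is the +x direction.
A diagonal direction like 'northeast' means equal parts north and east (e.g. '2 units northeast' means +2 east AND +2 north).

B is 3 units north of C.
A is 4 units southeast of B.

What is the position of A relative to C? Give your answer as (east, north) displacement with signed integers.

Place C at the origin (east=0, north=0).
  B is 3 units north of C: delta (east=+0, north=+3); B at (east=0, north=3).
  A is 4 units southeast of B: delta (east=+4, north=-4); A at (east=4, north=-1).
Therefore A relative to C: (east=4, north=-1).

Answer: A is at (east=4, north=-1) relative to C.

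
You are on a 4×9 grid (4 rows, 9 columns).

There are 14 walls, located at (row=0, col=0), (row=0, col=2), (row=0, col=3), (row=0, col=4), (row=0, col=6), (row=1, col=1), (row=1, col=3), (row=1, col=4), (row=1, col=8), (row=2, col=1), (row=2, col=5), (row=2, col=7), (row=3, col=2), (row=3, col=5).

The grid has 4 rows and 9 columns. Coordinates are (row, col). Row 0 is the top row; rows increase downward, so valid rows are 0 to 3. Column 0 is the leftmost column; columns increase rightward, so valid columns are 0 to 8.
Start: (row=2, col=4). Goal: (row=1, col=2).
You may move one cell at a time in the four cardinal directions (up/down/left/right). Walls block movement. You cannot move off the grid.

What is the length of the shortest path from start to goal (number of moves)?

Answer: Shortest path length: 3

Derivation:
BFS from (row=2, col=4) until reaching (row=1, col=2):
  Distance 0: (row=2, col=4)
  Distance 1: (row=2, col=3), (row=3, col=4)
  Distance 2: (row=2, col=2), (row=3, col=3)
  Distance 3: (row=1, col=2)  <- goal reached here
One shortest path (3 moves): (row=2, col=4) -> (row=2, col=3) -> (row=2, col=2) -> (row=1, col=2)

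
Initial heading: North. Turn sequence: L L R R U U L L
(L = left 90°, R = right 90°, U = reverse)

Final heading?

Start: North
  L (left (90° counter-clockwise)) -> West
  L (left (90° counter-clockwise)) -> South
  R (right (90° clockwise)) -> West
  R (right (90° clockwise)) -> North
  U (U-turn (180°)) -> South
  U (U-turn (180°)) -> North
  L (left (90° counter-clockwise)) -> West
  L (left (90° counter-clockwise)) -> South
Final: South

Answer: Final heading: South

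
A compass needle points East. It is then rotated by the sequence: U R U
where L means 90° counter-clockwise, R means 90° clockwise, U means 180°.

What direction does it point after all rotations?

Answer: Final heading: South

Derivation:
Start: East
  U (U-turn (180°)) -> West
  R (right (90° clockwise)) -> North
  U (U-turn (180°)) -> South
Final: South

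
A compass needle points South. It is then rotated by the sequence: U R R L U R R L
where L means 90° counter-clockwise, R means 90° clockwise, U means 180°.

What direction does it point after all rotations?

Start: South
  U (U-turn (180°)) -> North
  R (right (90° clockwise)) -> East
  R (right (90° clockwise)) -> South
  L (left (90° counter-clockwise)) -> East
  U (U-turn (180°)) -> West
  R (right (90° clockwise)) -> North
  R (right (90° clockwise)) -> East
  L (left (90° counter-clockwise)) -> North
Final: North

Answer: Final heading: North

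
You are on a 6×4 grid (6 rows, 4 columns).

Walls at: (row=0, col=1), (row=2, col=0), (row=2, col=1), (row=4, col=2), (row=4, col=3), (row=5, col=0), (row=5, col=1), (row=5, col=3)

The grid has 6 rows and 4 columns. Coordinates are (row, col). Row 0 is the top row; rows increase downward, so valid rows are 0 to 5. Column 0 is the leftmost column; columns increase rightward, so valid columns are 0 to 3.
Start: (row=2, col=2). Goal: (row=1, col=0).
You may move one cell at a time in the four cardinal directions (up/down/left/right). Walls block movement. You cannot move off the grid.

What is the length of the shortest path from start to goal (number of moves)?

BFS from (row=2, col=2) until reaching (row=1, col=0):
  Distance 0: (row=2, col=2)
  Distance 1: (row=1, col=2), (row=2, col=3), (row=3, col=2)
  Distance 2: (row=0, col=2), (row=1, col=1), (row=1, col=3), (row=3, col=1), (row=3, col=3)
  Distance 3: (row=0, col=3), (row=1, col=0), (row=3, col=0), (row=4, col=1)  <- goal reached here
One shortest path (3 moves): (row=2, col=2) -> (row=1, col=2) -> (row=1, col=1) -> (row=1, col=0)

Answer: Shortest path length: 3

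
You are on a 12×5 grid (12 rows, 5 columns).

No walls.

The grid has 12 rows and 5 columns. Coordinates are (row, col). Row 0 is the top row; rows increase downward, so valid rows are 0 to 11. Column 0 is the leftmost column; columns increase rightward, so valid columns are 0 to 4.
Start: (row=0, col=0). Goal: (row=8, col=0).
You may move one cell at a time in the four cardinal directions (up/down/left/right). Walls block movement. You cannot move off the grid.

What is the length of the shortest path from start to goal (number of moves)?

Answer: Shortest path length: 8

Derivation:
BFS from (row=0, col=0) until reaching (row=8, col=0):
  Distance 0: (row=0, col=0)
  Distance 1: (row=0, col=1), (row=1, col=0)
  Distance 2: (row=0, col=2), (row=1, col=1), (row=2, col=0)
  Distance 3: (row=0, col=3), (row=1, col=2), (row=2, col=1), (row=3, col=0)
  Distance 4: (row=0, col=4), (row=1, col=3), (row=2, col=2), (row=3, col=1), (row=4, col=0)
  Distance 5: (row=1, col=4), (row=2, col=3), (row=3, col=2), (row=4, col=1), (row=5, col=0)
  Distance 6: (row=2, col=4), (row=3, col=3), (row=4, col=2), (row=5, col=1), (row=6, col=0)
  Distance 7: (row=3, col=4), (row=4, col=3), (row=5, col=2), (row=6, col=1), (row=7, col=0)
  Distance 8: (row=4, col=4), (row=5, col=3), (row=6, col=2), (row=7, col=1), (row=8, col=0)  <- goal reached here
One shortest path (8 moves): (row=0, col=0) -> (row=1, col=0) -> (row=2, col=0) -> (row=3, col=0) -> (row=4, col=0) -> (row=5, col=0) -> (row=6, col=0) -> (row=7, col=0) -> (row=8, col=0)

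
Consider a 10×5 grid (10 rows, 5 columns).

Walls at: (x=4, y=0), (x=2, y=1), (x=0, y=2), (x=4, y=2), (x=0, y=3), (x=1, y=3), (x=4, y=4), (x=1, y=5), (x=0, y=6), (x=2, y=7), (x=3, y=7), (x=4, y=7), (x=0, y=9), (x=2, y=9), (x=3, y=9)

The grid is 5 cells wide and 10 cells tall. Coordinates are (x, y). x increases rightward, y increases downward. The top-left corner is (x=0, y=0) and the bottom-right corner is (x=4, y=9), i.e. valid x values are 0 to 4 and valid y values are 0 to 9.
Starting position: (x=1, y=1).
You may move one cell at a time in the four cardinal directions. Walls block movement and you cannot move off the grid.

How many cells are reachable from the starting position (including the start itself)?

Answer: Reachable cells: 35

Derivation:
BFS flood-fill from (x=1, y=1):
  Distance 0: (x=1, y=1)
  Distance 1: (x=1, y=0), (x=0, y=1), (x=1, y=2)
  Distance 2: (x=0, y=0), (x=2, y=0), (x=2, y=2)
  Distance 3: (x=3, y=0), (x=3, y=2), (x=2, y=3)
  Distance 4: (x=3, y=1), (x=3, y=3), (x=2, y=4)
  Distance 5: (x=4, y=1), (x=4, y=3), (x=1, y=4), (x=3, y=4), (x=2, y=5)
  Distance 6: (x=0, y=4), (x=3, y=5), (x=2, y=6)
  Distance 7: (x=0, y=5), (x=4, y=5), (x=1, y=6), (x=3, y=6)
  Distance 8: (x=4, y=6), (x=1, y=7)
  Distance 9: (x=0, y=7), (x=1, y=8)
  Distance 10: (x=0, y=8), (x=2, y=8), (x=1, y=9)
  Distance 11: (x=3, y=8)
  Distance 12: (x=4, y=8)
  Distance 13: (x=4, y=9)
Total reachable: 35 (grid has 35 open cells total)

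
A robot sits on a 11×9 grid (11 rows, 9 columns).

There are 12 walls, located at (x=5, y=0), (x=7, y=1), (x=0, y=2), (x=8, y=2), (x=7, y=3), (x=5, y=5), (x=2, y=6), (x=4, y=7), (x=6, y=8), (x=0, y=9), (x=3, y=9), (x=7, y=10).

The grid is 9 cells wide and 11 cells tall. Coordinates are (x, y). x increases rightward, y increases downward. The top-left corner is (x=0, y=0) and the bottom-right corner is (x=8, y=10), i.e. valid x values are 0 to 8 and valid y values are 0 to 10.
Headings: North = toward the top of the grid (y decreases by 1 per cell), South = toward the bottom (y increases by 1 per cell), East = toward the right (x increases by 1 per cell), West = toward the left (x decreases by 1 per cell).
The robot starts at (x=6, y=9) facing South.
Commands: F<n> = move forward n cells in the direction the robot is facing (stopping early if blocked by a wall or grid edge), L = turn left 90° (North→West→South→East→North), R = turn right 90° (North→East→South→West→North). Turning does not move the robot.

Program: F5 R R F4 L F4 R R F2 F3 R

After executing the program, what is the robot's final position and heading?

Start: (x=6, y=9), facing South
  F5: move forward 1/5 (blocked), now at (x=6, y=10)
  R: turn right, now facing West
  R: turn right, now facing North
  F4: move forward 1/4 (blocked), now at (x=6, y=9)
  L: turn left, now facing West
  F4: move forward 2/4 (blocked), now at (x=4, y=9)
  R: turn right, now facing North
  R: turn right, now facing East
  F2: move forward 2, now at (x=6, y=9)
  F3: move forward 2/3 (blocked), now at (x=8, y=9)
  R: turn right, now facing South
Final: (x=8, y=9), facing South

Answer: Final position: (x=8, y=9), facing South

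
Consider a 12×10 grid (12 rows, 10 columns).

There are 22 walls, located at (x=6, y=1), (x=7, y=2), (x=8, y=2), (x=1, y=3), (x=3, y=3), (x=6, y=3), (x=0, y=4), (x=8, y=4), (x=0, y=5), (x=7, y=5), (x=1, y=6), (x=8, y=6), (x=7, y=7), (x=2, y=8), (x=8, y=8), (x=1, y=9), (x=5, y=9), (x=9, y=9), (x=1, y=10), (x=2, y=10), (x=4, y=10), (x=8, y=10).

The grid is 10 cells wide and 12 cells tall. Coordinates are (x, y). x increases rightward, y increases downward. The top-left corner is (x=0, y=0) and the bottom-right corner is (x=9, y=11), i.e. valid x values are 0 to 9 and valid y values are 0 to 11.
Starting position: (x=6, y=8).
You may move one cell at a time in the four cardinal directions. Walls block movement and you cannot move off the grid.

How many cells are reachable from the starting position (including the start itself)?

BFS flood-fill from (x=6, y=8):
  Distance 0: (x=6, y=8)
  Distance 1: (x=6, y=7), (x=5, y=8), (x=7, y=8), (x=6, y=9)
  Distance 2: (x=6, y=6), (x=5, y=7), (x=4, y=8), (x=7, y=9), (x=6, y=10)
  Distance 3: (x=6, y=5), (x=5, y=6), (x=7, y=6), (x=4, y=7), (x=3, y=8), (x=4, y=9), (x=8, y=9), (x=5, y=10), (x=7, y=10), (x=6, y=11)
  Distance 4: (x=6, y=4), (x=5, y=5), (x=4, y=6), (x=3, y=7), (x=3, y=9), (x=5, y=11), (x=7, y=11)
  Distance 5: (x=5, y=4), (x=7, y=4), (x=4, y=5), (x=3, y=6), (x=2, y=7), (x=2, y=9), (x=3, y=10), (x=4, y=11), (x=8, y=11)
  Distance 6: (x=5, y=3), (x=7, y=3), (x=4, y=4), (x=3, y=5), (x=2, y=6), (x=1, y=7), (x=3, y=11), (x=9, y=11)
  Distance 7: (x=5, y=2), (x=4, y=3), (x=8, y=3), (x=3, y=4), (x=2, y=5), (x=0, y=7), (x=1, y=8), (x=9, y=10), (x=2, y=11)
  Distance 8: (x=5, y=1), (x=4, y=2), (x=6, y=2), (x=9, y=3), (x=2, y=4), (x=1, y=5), (x=0, y=6), (x=0, y=8), (x=1, y=11)
  Distance 9: (x=5, y=0), (x=4, y=1), (x=3, y=2), (x=9, y=2), (x=2, y=3), (x=1, y=4), (x=9, y=4), (x=0, y=9), (x=0, y=11)
  Distance 10: (x=4, y=0), (x=6, y=0), (x=3, y=1), (x=9, y=1), (x=2, y=2), (x=9, y=5), (x=0, y=10)
  Distance 11: (x=3, y=0), (x=7, y=0), (x=9, y=0), (x=2, y=1), (x=8, y=1), (x=1, y=2), (x=8, y=5), (x=9, y=6)
  Distance 12: (x=2, y=0), (x=8, y=0), (x=1, y=1), (x=7, y=1), (x=0, y=2), (x=9, y=7)
  Distance 13: (x=1, y=0), (x=0, y=1), (x=0, y=3), (x=8, y=7), (x=9, y=8)
  Distance 14: (x=0, y=0)
Total reachable: 98 (grid has 98 open cells total)

Answer: Reachable cells: 98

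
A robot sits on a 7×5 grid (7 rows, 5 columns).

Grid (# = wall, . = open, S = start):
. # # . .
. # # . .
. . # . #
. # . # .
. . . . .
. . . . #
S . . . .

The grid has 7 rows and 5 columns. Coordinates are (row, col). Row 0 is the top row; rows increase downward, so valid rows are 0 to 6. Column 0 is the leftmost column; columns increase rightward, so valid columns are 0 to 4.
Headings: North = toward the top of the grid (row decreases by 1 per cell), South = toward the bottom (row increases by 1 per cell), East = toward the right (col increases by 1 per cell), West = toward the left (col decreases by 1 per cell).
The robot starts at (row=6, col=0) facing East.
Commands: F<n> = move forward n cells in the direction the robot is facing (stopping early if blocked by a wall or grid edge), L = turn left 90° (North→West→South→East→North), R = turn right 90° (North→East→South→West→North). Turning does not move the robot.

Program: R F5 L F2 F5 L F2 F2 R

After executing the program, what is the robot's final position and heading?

Start: (row=6, col=0), facing East
  R: turn right, now facing South
  F5: move forward 0/5 (blocked), now at (row=6, col=0)
  L: turn left, now facing East
  F2: move forward 2, now at (row=6, col=2)
  F5: move forward 2/5 (blocked), now at (row=6, col=4)
  L: turn left, now facing North
  F2: move forward 0/2 (blocked), now at (row=6, col=4)
  F2: move forward 0/2 (blocked), now at (row=6, col=4)
  R: turn right, now facing East
Final: (row=6, col=4), facing East

Answer: Final position: (row=6, col=4), facing East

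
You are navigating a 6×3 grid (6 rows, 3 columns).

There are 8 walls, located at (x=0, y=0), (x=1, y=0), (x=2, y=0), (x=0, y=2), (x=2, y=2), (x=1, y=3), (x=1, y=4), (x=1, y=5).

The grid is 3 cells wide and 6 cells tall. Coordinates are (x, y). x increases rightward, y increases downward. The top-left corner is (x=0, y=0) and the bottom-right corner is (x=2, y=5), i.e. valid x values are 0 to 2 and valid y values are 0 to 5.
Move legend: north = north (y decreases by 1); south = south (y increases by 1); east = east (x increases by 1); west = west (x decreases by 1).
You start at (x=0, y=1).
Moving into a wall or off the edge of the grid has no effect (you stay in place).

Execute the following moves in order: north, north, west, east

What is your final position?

Answer: Final position: (x=1, y=1)

Derivation:
Start: (x=0, y=1)
  north (north): blocked, stay at (x=0, y=1)
  north (north): blocked, stay at (x=0, y=1)
  west (west): blocked, stay at (x=0, y=1)
  east (east): (x=0, y=1) -> (x=1, y=1)
Final: (x=1, y=1)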